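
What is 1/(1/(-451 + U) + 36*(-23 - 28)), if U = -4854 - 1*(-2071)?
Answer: -3234/5937625 ≈ -0.00054466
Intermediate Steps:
U = -2783 (U = -4854 + 2071 = -2783)
1/(1/(-451 + U) + 36*(-23 - 28)) = 1/(1/(-451 - 2783) + 36*(-23 - 28)) = 1/(1/(-3234) + 36*(-51)) = 1/(-1/3234 - 1836) = 1/(-5937625/3234) = -3234/5937625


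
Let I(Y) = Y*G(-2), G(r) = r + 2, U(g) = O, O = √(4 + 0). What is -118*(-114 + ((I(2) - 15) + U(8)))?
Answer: 14986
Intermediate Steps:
O = 2 (O = √4 = 2)
U(g) = 2
G(r) = 2 + r
I(Y) = 0 (I(Y) = Y*(2 - 2) = Y*0 = 0)
-118*(-114 + ((I(2) - 15) + U(8))) = -118*(-114 + ((0 - 15) + 2)) = -118*(-114 + (-15 + 2)) = -118*(-114 - 13) = -118*(-127) = 14986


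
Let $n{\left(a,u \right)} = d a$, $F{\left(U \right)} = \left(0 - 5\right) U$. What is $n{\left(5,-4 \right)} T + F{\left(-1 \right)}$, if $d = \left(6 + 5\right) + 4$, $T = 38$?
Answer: $2855$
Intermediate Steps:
$F{\left(U \right)} = - 5 U$
$d = 15$ ($d = 11 + 4 = 15$)
$n{\left(a,u \right)} = 15 a$
$n{\left(5,-4 \right)} T + F{\left(-1 \right)} = 15 \cdot 5 \cdot 38 - -5 = 75 \cdot 38 + 5 = 2850 + 5 = 2855$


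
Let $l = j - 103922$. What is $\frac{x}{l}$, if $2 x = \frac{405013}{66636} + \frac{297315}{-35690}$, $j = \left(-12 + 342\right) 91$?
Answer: $\frac{41207449}{2703581913312} \approx 1.5242 \cdot 10^{-5}$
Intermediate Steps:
$j = 30030$ ($j = 330 \cdot 91 = 30030$)
$x = - \frac{535696837}{475647768}$ ($x = \frac{\frac{405013}{66636} + \frac{297315}{-35690}}{2} = \frac{405013 \cdot \frac{1}{66636} + 297315 \left(- \frac{1}{35690}\right)}{2} = \frac{\frac{405013}{66636} - \frac{59463}{7138}}{2} = \frac{1}{2} \left(- \frac{535696837}{237823884}\right) = - \frac{535696837}{475647768} \approx -1.1262$)
$l = -73892$ ($l = 30030 - 103922 = -73892$)
$\frac{x}{l} = - \frac{535696837}{475647768 \left(-73892\right)} = \left(- \frac{535696837}{475647768}\right) \left(- \frac{1}{73892}\right) = \frac{41207449}{2703581913312}$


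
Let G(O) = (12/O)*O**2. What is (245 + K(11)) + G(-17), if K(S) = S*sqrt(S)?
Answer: 41 + 11*sqrt(11) ≈ 77.483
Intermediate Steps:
K(S) = S**(3/2)
G(O) = 12*O
(245 + K(11)) + G(-17) = (245 + 11**(3/2)) + 12*(-17) = (245 + 11*sqrt(11)) - 204 = 41 + 11*sqrt(11)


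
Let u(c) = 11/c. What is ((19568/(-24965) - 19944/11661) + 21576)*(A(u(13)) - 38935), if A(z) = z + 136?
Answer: -1055896259226594944/1261506415 ≈ -8.3701e+8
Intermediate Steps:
A(z) = 136 + z
((19568/(-24965) - 19944/11661) + 21576)*(A(u(13)) - 38935) = ((19568/(-24965) - 19944/11661) + 21576)*((136 + 11/13) - 38935) = ((19568*(-1/24965) - 19944*1/11661) + 21576)*((136 + 11*(1/13)) - 38935) = ((-19568/24965 - 6648/3887) + 21576)*((136 + 11/13) - 38935) = (-242028136/97038955 + 21576)*(1779/13 - 38935) = (2093470464944/97038955)*(-504376/13) = -1055896259226594944/1261506415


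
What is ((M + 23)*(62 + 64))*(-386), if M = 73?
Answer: -4669056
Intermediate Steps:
((M + 23)*(62 + 64))*(-386) = ((73 + 23)*(62 + 64))*(-386) = (96*126)*(-386) = 12096*(-386) = -4669056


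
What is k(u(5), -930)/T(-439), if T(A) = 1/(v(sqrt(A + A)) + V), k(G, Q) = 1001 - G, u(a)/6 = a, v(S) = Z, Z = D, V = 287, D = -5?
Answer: 273822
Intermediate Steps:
Z = -5
v(S) = -5
u(a) = 6*a
T(A) = 1/282 (T(A) = 1/(-5 + 287) = 1/282)
k(u(5), -930)/T(-439) = (1001 - 6*5)/(1/282) = (1001 - 1*30)*282 = (1001 - 30)*282 = 971*282 = 273822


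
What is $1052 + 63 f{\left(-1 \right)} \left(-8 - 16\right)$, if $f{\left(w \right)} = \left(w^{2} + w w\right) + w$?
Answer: $-460$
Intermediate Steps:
$f{\left(w \right)} = w + 2 w^{2}$ ($f{\left(w \right)} = \left(w^{2} + w^{2}\right) + w = 2 w^{2} + w = w + 2 w^{2}$)
$1052 + 63 f{\left(-1 \right)} \left(-8 - 16\right) = 1052 + 63 - (1 + 2 \left(-1\right)) \left(-8 - 16\right) = 1052 + 63 - (1 - 2) \left(-24\right) = 1052 + 63 \left(-1\right) \left(-1\right) \left(-24\right) = 1052 + 63 \cdot 1 \left(-24\right) = 1052 + 63 \left(-24\right) = 1052 - 1512 = -460$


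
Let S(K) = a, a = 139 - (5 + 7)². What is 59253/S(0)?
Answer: -59253/5 ≈ -11851.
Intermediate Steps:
a = -5 (a = 139 - 1*12² = 139 - 1*144 = 139 - 144 = -5)
S(K) = -5
59253/S(0) = 59253/(-5) = 59253*(-⅕) = -59253/5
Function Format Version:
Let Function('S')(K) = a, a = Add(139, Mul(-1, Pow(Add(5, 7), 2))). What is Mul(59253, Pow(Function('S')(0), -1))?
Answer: Rational(-59253, 5) ≈ -11851.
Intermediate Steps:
a = -5 (a = Add(139, Mul(-1, Pow(12, 2))) = Add(139, Mul(-1, 144)) = Add(139, -144) = -5)
Function('S')(K) = -5
Mul(59253, Pow(Function('S')(0), -1)) = Mul(59253, Pow(-5, -1)) = Mul(59253, Rational(-1, 5)) = Rational(-59253, 5)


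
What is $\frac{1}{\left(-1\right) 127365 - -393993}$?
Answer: $\frac{1}{266628} \approx 3.7505 \cdot 10^{-6}$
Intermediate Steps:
$\frac{1}{\left(-1\right) 127365 - -393993} = \frac{1}{-127365 + 393993} = \frac{1}{266628}$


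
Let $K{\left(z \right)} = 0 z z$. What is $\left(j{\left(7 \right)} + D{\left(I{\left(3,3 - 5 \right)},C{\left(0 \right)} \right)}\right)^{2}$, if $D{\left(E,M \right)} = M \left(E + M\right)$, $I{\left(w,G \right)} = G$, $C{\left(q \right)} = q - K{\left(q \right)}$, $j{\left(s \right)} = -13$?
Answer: $169$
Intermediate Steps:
$K{\left(z \right)} = 0$ ($K{\left(z \right)} = 0 z = 0$)
$C{\left(q \right)} = q$ ($C{\left(q \right)} = q - 0 = q + 0 = q$)
$\left(j{\left(7 \right)} + D{\left(I{\left(3,3 - 5 \right)},C{\left(0 \right)} \right)}\right)^{2} = \left(-13 + 0 \left(\left(3 - 5\right) + 0\right)\right)^{2} = \left(-13 + 0 \left(-2 + 0\right)\right)^{2} = \left(-13 + 0 \left(-2\right)\right)^{2} = \left(-13 + 0\right)^{2} = \left(-13\right)^{2} = 169$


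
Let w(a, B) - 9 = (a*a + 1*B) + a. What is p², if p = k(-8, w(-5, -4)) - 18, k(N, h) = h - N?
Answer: 225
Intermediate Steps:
w(a, B) = 9 + B + a + a² (w(a, B) = 9 + ((a*a + 1*B) + a) = 9 + ((a² + B) + a) = 9 + ((B + a²) + a) = 9 + (B + a + a²) = 9 + B + a + a²)
p = 15 (p = ((9 - 4 - 5 + (-5)²) - 1*(-8)) - 18 = ((9 - 4 - 5 + 25) + 8) - 18 = (25 + 8) - 18 = 33 - 18 = 15)
p² = 15² = 225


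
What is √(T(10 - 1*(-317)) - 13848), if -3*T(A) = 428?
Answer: 2*I*√31479/3 ≈ 118.28*I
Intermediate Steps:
T(A) = -428/3 (T(A) = -⅓*428 = -428/3)
√(T(10 - 1*(-317)) - 13848) = √(-428/3 - 13848) = √(-41972/3) = 2*I*√31479/3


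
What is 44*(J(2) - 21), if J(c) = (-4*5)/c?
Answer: -1364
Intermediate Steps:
J(c) = -20/c
44*(J(2) - 21) = 44*(-20/2 - 21) = 44*(-20*1/2 - 21) = 44*(-10 - 21) = 44*(-31) = -1364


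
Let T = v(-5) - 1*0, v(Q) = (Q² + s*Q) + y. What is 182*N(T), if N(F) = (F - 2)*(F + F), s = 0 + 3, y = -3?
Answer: 12740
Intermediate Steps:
s = 3
v(Q) = -3 + Q² + 3*Q (v(Q) = (Q² + 3*Q) - 3 = -3 + Q² + 3*Q)
T = 7 (T = (-3 + (-5)² + 3*(-5)) - 1*0 = (-3 + 25 - 15) + 0 = 7 + 0 = 7)
N(F) = 2*F*(-2 + F) (N(F) = (-2 + F)*(2*F) = 2*F*(-2 + F))
182*N(T) = 182*(2*7*(-2 + 7)) = 182*(2*7*5) = 182*70 = 12740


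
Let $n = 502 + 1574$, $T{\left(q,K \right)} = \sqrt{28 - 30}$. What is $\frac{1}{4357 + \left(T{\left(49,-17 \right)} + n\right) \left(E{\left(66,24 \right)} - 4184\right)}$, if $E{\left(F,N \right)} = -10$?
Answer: $\frac{i}{- 8702387 i + 4194 \sqrt{2}} \approx -1.1491 \cdot 10^{-7} + 7.8319 \cdot 10^{-11} i$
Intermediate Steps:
$T{\left(q,K \right)} = i \sqrt{2}$ ($T{\left(q,K \right)} = \sqrt{-2} = i \sqrt{2}$)
$n = 2076$
$\frac{1}{4357 + \left(T{\left(49,-17 \right)} + n\right) \left(E{\left(66,24 \right)} - 4184\right)} = \frac{1}{4357 + \left(i \sqrt{2} + 2076\right) \left(-10 - 4184\right)} = \frac{1}{4357 + \left(2076 + i \sqrt{2}\right) \left(-4194\right)} = \frac{1}{4357 - \left(8706744 + 4194 i \sqrt{2}\right)} = \frac{1}{-8702387 - 4194 i \sqrt{2}}$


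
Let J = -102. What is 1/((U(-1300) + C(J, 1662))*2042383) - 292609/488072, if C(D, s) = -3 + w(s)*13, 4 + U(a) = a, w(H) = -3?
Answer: -402198022841267/670866560102648 ≈ -0.59952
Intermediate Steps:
U(a) = -4 + a
C(D, s) = -42 (C(D, s) = -3 - 3*13 = -3 - 39 = -42)
1/((U(-1300) + C(J, 1662))*2042383) - 292609/488072 = 1/((-4 - 1300) - 42*2042383) - 292609/488072 = (1/2042383)/(-1304 - 42) - 292609*1/488072 = (1/2042383)/(-1346) - 292609/488072 = -1/1346*1/2042383 - 292609/488072 = -1/2749047518 - 292609/488072 = -402198022841267/670866560102648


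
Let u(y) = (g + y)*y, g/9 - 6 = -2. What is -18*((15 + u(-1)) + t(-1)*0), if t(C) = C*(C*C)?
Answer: 360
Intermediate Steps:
g = 36 (g = 54 + 9*(-2) = 54 - 18 = 36)
u(y) = y*(36 + y) (u(y) = (36 + y)*y = y*(36 + y))
t(C) = C**3 (t(C) = C*C**2 = C**3)
-18*((15 + u(-1)) + t(-1)*0) = -18*((15 - (36 - 1)) + (-1)**3*0) = -18*((15 - 1*35) - 1*0) = -18*((15 - 35) + 0) = -18*(-20 + 0) = -18*(-20) = 360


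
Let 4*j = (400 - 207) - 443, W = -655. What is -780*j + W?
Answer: 48095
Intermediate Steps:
j = -125/2 (j = ((400 - 207) - 443)/4 = (193 - 443)/4 = (¼)*(-250) = -125/2 ≈ -62.500)
-780*j + W = -780*(-125/2) - 655 = 48750 - 655 = 48095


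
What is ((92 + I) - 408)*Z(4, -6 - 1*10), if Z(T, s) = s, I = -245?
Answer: 8976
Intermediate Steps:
((92 + I) - 408)*Z(4, -6 - 1*10) = ((92 - 245) - 408)*(-6 - 1*10) = (-153 - 408)*(-6 - 10) = -561*(-16) = 8976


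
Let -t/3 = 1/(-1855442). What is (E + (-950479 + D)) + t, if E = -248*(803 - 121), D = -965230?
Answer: -3868308976487/1855442 ≈ -2.0848e+6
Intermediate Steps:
E = -169136 (E = -248*682 = -169136)
t = 3/1855442 (t = -3/(-1855442) = -3*(-1/1855442) = 3/1855442 ≈ 1.6169e-6)
(E + (-950479 + D)) + t = (-169136 + (-950479 - 965230)) + 3/1855442 = (-169136 - 1915709) + 3/1855442 = -2084845 + 3/1855442 = -3868308976487/1855442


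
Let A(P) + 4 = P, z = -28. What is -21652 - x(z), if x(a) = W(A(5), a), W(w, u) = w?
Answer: -21653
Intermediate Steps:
A(P) = -4 + P
x(a) = 1 (x(a) = -4 + 5 = 1)
-21652 - x(z) = -21652 - 1*1 = -21652 - 1 = -21653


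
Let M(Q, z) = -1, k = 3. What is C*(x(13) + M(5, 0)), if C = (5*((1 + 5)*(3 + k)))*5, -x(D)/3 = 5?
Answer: -14400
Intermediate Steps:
x(D) = -15 (x(D) = -3*5 = -15)
C = 900 (C = (5*((1 + 5)*(3 + 3)))*5 = (5*(6*6))*5 = (5*36)*5 = 180*5 = 900)
C*(x(13) + M(5, 0)) = 900*(-15 - 1) = 900*(-16) = -14400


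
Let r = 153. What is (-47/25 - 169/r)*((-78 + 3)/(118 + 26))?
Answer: 1427/918 ≈ 1.5545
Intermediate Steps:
(-47/25 - 169/r)*((-78 + 3)/(118 + 26)) = (-47/25 - 169/153)*((-78 + 3)/(118 + 26)) = (-47*1/25 - 169*1/153)*(-75/144) = (-47/25 - 169/153)*(-75*1/144) = -11416/3825*(-25/48) = 1427/918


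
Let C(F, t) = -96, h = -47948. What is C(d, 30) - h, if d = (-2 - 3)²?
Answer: 47852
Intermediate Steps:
d = 25 (d = (-5)² = 25)
C(d, 30) - h = -96 - 1*(-47948) = -96 + 47948 = 47852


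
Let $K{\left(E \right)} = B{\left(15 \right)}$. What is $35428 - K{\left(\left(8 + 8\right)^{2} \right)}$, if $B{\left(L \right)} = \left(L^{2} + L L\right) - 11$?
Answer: $34989$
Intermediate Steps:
$B{\left(L \right)} = -11 + 2 L^{2}$ ($B{\left(L \right)} = \left(L^{2} + L^{2}\right) - 11 = 2 L^{2} - 11 = -11 + 2 L^{2}$)
$K{\left(E \right)} = 439$ ($K{\left(E \right)} = -11 + 2 \cdot 15^{2} = -11 + 2 \cdot 225 = -11 + 450 = 439$)
$35428 - K{\left(\left(8 + 8\right)^{2} \right)} = 35428 - 439 = 34989$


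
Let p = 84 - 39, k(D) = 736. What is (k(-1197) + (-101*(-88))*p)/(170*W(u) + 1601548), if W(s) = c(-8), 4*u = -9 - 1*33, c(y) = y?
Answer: 100174/400047 ≈ 0.25041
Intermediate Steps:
u = -21/2 (u = (-9 - 1*33)/4 = (-9 - 33)/4 = (1/4)*(-42) = -21/2 ≈ -10.500)
p = 45
W(s) = -8
(k(-1197) + (-101*(-88))*p)/(170*W(u) + 1601548) = (736 - 101*(-88)*45)/(170*(-8) + 1601548) = (736 + 8888*45)/(-1360 + 1601548) = (736 + 399960)/1600188 = 400696*(1/1600188) = 100174/400047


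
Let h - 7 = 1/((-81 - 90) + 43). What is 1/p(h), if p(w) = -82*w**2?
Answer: -8192/32842025 ≈ -0.00024944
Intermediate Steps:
h = 895/128 (h = 7 + 1/((-81 - 90) + 43) = 7 + 1/(-171 + 43) = 7 + 1/(-128) = 7 - 1/128 = 895/128 ≈ 6.9922)
1/p(h) = 1/(-82*(895/128)**2) = 1/(-82*801025/16384) = 1/(-32842025/8192) = -8192/32842025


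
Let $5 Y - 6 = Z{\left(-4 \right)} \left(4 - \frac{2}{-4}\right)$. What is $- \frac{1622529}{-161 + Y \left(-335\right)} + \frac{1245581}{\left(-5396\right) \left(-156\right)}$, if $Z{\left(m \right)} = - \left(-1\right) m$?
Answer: $- \frac{1365005062921}{541261968} \approx -2521.9$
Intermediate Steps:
$Z{\left(m \right)} = m$
$Y = - \frac{12}{5}$ ($Y = \frac{6}{5} + \frac{\left(-4\right) \left(4 - \frac{2}{-4}\right)}{5} = \frac{6}{5} + \frac{\left(-4\right) \left(4 - - \frac{1}{2}\right)}{5} = \frac{6}{5} + \frac{\left(-4\right) \left(4 + \frac{1}{2}\right)}{5} = \frac{6}{5} + \frac{\left(-4\right) \frac{9}{2}}{5} = \frac{6}{5} + \frac{1}{5} \left(-18\right) = \frac{6}{5} - \frac{18}{5} = - \frac{12}{5} \approx -2.4$)
$- \frac{1622529}{-161 + Y \left(-335\right)} + \frac{1245581}{\left(-5396\right) \left(-156\right)} = - \frac{1622529}{-161 - -804} + \frac{1245581}{\left(-5396\right) \left(-156\right)} = - \frac{1622529}{-161 + 804} + \frac{1245581}{841776} = - \frac{1622529}{643} + 1245581 \cdot \frac{1}{841776} = \left(-1622529\right) \frac{1}{643} + \frac{1245581}{841776} = - \frac{1622529}{643} + \frac{1245581}{841776} = - \frac{1365005062921}{541261968}$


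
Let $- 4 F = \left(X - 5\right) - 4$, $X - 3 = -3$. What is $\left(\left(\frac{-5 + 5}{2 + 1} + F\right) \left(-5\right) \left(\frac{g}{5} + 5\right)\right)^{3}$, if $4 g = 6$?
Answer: $- \frac{108531333}{512} \approx -2.1198 \cdot 10^{5}$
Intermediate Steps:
$g = \frac{3}{2}$ ($g = \frac{1}{4} \cdot 6 = \frac{3}{2} \approx 1.5$)
$X = 0$ ($X = 3 - 3 = 0$)
$F = \frac{9}{4}$ ($F = - \frac{\left(0 - 5\right) - 4}{4} = - \frac{-5 - 4}{4} = \left(- \frac{1}{4}\right) \left(-9\right) = \frac{9}{4} \approx 2.25$)
$\left(\left(\frac{-5 + 5}{2 + 1} + F\right) \left(-5\right) \left(\frac{g}{5} + 5\right)\right)^{3} = \left(\left(\frac{-5 + 5}{2 + 1} + \frac{9}{4}\right) \left(-5\right) \left(\frac{3}{2 \cdot 5} + 5\right)\right)^{3} = \left(\left(\frac{0}{3} + \frac{9}{4}\right) \left(-5\right) \left(\frac{3}{2} \cdot \frac{1}{5} + 5\right)\right)^{3} = \left(\left(0 \cdot \frac{1}{3} + \frac{9}{4}\right) \left(-5\right) \left(\frac{3}{10} + 5\right)\right)^{3} = \left(\left(0 + \frac{9}{4}\right) \left(-5\right) \frac{53}{10}\right)^{3} = \left(\frac{9}{4} \left(-5\right) \frac{53}{10}\right)^{3} = \left(\left(- \frac{45}{4}\right) \frac{53}{10}\right)^{3} = \left(- \frac{477}{8}\right)^{3} = - \frac{108531333}{512}$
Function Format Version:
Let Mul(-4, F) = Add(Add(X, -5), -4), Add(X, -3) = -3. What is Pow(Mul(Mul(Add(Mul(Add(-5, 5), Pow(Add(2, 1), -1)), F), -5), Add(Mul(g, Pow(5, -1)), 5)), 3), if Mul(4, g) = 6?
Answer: Rational(-108531333, 512) ≈ -2.1198e+5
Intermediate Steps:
g = Rational(3, 2) (g = Mul(Rational(1, 4), 6) = Rational(3, 2) ≈ 1.5000)
X = 0 (X = Add(3, -3) = 0)
F = Rational(9, 4) (F = Mul(Rational(-1, 4), Add(Add(0, -5), -4)) = Mul(Rational(-1, 4), Add(-5, -4)) = Mul(Rational(-1, 4), -9) = Rational(9, 4) ≈ 2.2500)
Pow(Mul(Mul(Add(Mul(Add(-5, 5), Pow(Add(2, 1), -1)), F), -5), Add(Mul(g, Pow(5, -1)), 5)), 3) = Pow(Mul(Mul(Add(Mul(Add(-5, 5), Pow(Add(2, 1), -1)), Rational(9, 4)), -5), Add(Mul(Rational(3, 2), Pow(5, -1)), 5)), 3) = Pow(Mul(Mul(Add(Mul(0, Pow(3, -1)), Rational(9, 4)), -5), Add(Mul(Rational(3, 2), Rational(1, 5)), 5)), 3) = Pow(Mul(Mul(Add(Mul(0, Rational(1, 3)), Rational(9, 4)), -5), Add(Rational(3, 10), 5)), 3) = Pow(Mul(Mul(Add(0, Rational(9, 4)), -5), Rational(53, 10)), 3) = Pow(Mul(Mul(Rational(9, 4), -5), Rational(53, 10)), 3) = Pow(Mul(Rational(-45, 4), Rational(53, 10)), 3) = Pow(Rational(-477, 8), 3) = Rational(-108531333, 512)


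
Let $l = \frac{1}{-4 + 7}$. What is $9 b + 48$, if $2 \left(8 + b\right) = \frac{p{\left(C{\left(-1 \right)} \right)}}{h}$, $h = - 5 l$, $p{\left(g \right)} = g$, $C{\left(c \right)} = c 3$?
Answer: $- \frac{159}{10} \approx -15.9$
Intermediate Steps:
$C{\left(c \right)} = 3 c$
$l = \frac{1}{3} \approx 0.33333$
$h = - \frac{5}{3}$ ($h = \left(-5\right) \frac{1}{3} = - \frac{5}{3} \approx -1.6667$)
$b = - \frac{71}{10}$ ($b = -8 + \frac{3 \left(-1\right) \frac{1}{- \frac{5}{3}}}{2} = -8 + \frac{\left(-3\right) \left(- \frac{3}{5}\right)}{2} = -8 + \frac{1}{2} \cdot \frac{9}{5} = -8 + \frac{9}{10} = - \frac{71}{10} \approx -7.1$)
$9 b + 48 = 9 \left(- \frac{71}{10}\right) + 48 = - \frac{639}{10} + 48 = - \frac{159}{10}$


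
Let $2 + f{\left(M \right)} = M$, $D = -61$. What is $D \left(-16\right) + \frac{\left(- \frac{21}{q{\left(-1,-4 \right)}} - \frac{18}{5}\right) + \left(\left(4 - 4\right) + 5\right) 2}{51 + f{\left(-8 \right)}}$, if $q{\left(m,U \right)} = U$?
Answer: $\frac{800553}{820} \approx 976.28$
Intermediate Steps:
$f{\left(M \right)} = -2 + M$
$D \left(-16\right) + \frac{\left(- \frac{21}{q{\left(-1,-4 \right)}} - \frac{18}{5}\right) + \left(\left(4 - 4\right) + 5\right) 2}{51 + f{\left(-8 \right)}} = \left(-61\right) \left(-16\right) + \frac{\left(- \frac{21}{-4} - \frac{18}{5}\right) + \left(\left(4 - 4\right) + 5\right) 2}{51 - 10} = 976 + \frac{\left(\left(-21\right) \left(- \frac{1}{4}\right) - \frac{18}{5}\right) + \left(0 + 5\right) 2}{51 - 10} = 976 + \frac{\left(\frac{21}{4} - \frac{18}{5}\right) + 5 \cdot 2}{41} = 976 + \left(\frac{33}{20} + 10\right) \frac{1}{41} = 976 + \frac{233}{20} \cdot \frac{1}{41} = 976 + \frac{233}{820} = \frac{800553}{820}$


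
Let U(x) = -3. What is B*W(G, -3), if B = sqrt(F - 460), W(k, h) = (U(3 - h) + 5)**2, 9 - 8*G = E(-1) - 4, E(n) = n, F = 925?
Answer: 4*sqrt(465) ≈ 86.255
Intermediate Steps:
G = 7/4 (G = 9/8 - (-1 - 4)/8 = 9/8 - 1/8*(-5) = 9/8 + 5/8 = 7/4 ≈ 1.7500)
W(k, h) = 4 (W(k, h) = (-3 + 5)**2 = 2**2 = 4)
B = sqrt(465) (B = sqrt(925 - 460) = sqrt(465) ≈ 21.564)
B*W(G, -3) = sqrt(465)*4 = 4*sqrt(465)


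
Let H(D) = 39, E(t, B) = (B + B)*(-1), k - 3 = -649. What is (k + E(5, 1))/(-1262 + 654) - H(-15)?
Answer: -2883/76 ≈ -37.934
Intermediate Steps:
k = -646 (k = 3 - 649 = -646)
E(t, B) = -2*B (E(t, B) = (2*B)*(-1) = -2*B)
(k + E(5, 1))/(-1262 + 654) - H(-15) = (-646 - 2*1)/(-1262 + 654) - 1*39 = (-646 - 2)/(-608) - 39 = -648*(-1/608) - 39 = 81/76 - 39 = -2883/76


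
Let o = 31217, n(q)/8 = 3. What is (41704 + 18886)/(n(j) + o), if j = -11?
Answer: 60590/31241 ≈ 1.9394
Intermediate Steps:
n(q) = 24 (n(q) = 8*3 = 24)
(41704 + 18886)/(n(j) + o) = (41704 + 18886)/(24 + 31217) = 60590/31241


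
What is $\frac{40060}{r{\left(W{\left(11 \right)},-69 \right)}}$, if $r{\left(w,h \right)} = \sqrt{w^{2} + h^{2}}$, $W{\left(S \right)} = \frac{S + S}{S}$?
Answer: $\frac{8012 \sqrt{4765}}{953} \approx 580.34$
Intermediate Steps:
$W{\left(S \right)} = 2$ ($W{\left(S \right)} = \frac{2 S}{S} = 2$)
$r{\left(w,h \right)} = \sqrt{h^{2} + w^{2}}$
$\frac{40060}{r{\left(W{\left(11 \right)},-69 \right)}} = \frac{40060}{\sqrt{\left(-69\right)^{2} + 2^{2}}} = \frac{40060}{\sqrt{4761 + 4}} = \frac{40060}{\sqrt{4765}} = 40060 \frac{\sqrt{4765}}{4765} = \frac{8012 \sqrt{4765}}{953}$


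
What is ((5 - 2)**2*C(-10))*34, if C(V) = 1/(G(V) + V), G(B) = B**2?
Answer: 17/5 ≈ 3.4000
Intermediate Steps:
C(V) = 1/(V + V**2) (C(V) = 1/(V**2 + V) = 1/(V + V**2))
((5 - 2)**2*C(-10))*34 = ((5 - 2)**2*(1/((-10)*(1 - 10))))*34 = (3**2*(-1/10/(-9)))*34 = (9*(-1/10*(-1/9)))*34 = (9*(1/90))*34 = (1/10)*34 = 17/5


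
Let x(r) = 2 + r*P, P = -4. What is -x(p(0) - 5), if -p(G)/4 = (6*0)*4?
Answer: -22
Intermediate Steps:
p(G) = 0 (p(G) = -4*6*0*4 = -0*4 = -4*0 = 0)
x(r) = 2 - 4*r (x(r) = 2 + r*(-4) = 2 - 4*r)
-x(p(0) - 5) = -(2 - 4*(0 - 5)) = -(2 - 4*(-5)) = -(2 + 20) = -1*22 = -22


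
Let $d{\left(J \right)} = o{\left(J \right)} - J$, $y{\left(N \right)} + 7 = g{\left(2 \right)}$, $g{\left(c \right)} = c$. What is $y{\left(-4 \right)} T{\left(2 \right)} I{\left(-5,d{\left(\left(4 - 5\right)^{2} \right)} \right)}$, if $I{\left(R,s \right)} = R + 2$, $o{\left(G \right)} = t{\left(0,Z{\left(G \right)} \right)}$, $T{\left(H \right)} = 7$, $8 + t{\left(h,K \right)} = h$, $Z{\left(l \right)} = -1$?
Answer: $105$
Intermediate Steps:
$t{\left(h,K \right)} = -8 + h$
$o{\left(G \right)} = -8$ ($o{\left(G \right)} = -8 + 0 = -8$)
$y{\left(N \right)} = -5$ ($y{\left(N \right)} = -7 + 2 = -5$)
$d{\left(J \right)} = -8 - J$
$I{\left(R,s \right)} = 2 + R$
$y{\left(-4 \right)} T{\left(2 \right)} I{\left(-5,d{\left(\left(4 - 5\right)^{2} \right)} \right)} = \left(-5\right) 7 \left(2 - 5\right) = \left(-35\right) \left(-3\right) = 105$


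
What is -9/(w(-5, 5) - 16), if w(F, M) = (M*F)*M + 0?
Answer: 3/47 ≈ 0.063830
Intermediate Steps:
w(F, M) = F*M**2 (w(F, M) = (F*M)*M + 0 = F*M**2 + 0 = F*M**2)
-9/(w(-5, 5) - 16) = -9/(-5*5**2 - 16) = -9/(-5*25 - 16) = -9/(-125 - 16) = -9/(-141) = -9*(-1/141) = 3/47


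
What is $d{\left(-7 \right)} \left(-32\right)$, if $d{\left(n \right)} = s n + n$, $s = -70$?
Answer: $-15456$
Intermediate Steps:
$d{\left(n \right)} = - 69 n$ ($d{\left(n \right)} = - 70 n + n = - 69 n$)
$d{\left(-7 \right)} \left(-32\right) = \left(-69\right) \left(-7\right) \left(-32\right) = 483 \left(-32\right) = -15456$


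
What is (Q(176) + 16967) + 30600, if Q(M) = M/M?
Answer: 47568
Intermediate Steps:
Q(M) = 1
(Q(176) + 16967) + 30600 = (1 + 16967) + 30600 = 16968 + 30600 = 47568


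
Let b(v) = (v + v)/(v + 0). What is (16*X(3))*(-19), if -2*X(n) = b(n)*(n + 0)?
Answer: 912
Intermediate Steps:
b(v) = 2 (b(v) = (2*v)/v = 2)
X(n) = -n (X(n) = -(n + 0) = -n)
(16*X(3))*(-19) = (16*(-1*3))*(-19) = (16*(-3))*(-19) = -48*(-19) = 912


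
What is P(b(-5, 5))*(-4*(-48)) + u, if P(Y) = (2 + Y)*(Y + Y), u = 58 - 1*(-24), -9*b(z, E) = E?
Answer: -6106/27 ≈ -226.15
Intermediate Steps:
b(z, E) = -E/9
u = 82 (u = 58 + 24 = 82)
P(Y) = 2*Y*(2 + Y) (P(Y) = (2 + Y)*(2*Y) = 2*Y*(2 + Y))
P(b(-5, 5))*(-4*(-48)) + u = (2*(-1/9*5)*(2 - 1/9*5))*(-4*(-48)) + 82 = (2*(-5/9)*(2 - 5/9))*192 + 82 = (2*(-5/9)*(13/9))*192 + 82 = -130/81*192 + 82 = -8320/27 + 82 = -6106/27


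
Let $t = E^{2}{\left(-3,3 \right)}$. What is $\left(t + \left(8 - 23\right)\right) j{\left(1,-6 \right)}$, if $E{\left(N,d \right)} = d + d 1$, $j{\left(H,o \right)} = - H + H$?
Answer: $0$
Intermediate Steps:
$j{\left(H,o \right)} = 0$
$E{\left(N,d \right)} = 2 d$ ($E{\left(N,d \right)} = d + d = 2 d$)
$t = 36$ ($t = \left(2 \cdot 3\right)^{2} = 6^{2} = 36$)
$\left(t + \left(8 - 23\right)\right) j{\left(1,-6 \right)} = \left(36 + \left(8 - 23\right)\right) 0 = \left(36 - 15\right) 0 = 21 \cdot 0 = 0$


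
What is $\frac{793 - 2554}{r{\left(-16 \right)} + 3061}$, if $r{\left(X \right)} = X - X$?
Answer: $- \frac{1761}{3061} \approx -0.5753$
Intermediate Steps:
$r{\left(X \right)} = 0$
$\frac{793 - 2554}{r{\left(-16 \right)} + 3061} = \frac{793 - 2554}{0 + 3061} = - \frac{1761}{3061}$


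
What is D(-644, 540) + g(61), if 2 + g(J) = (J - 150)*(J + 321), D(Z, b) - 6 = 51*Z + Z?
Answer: -67482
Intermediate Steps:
D(Z, b) = 6 + 52*Z (D(Z, b) = 6 + (51*Z + Z) = 6 + 52*Z)
g(J) = -2 + (-150 + J)*(321 + J) (g(J) = -2 + (J - 150)*(J + 321) = -2 + (-150 + J)*(321 + J))
D(-644, 540) + g(61) = (6 + 52*(-644)) + (-48152 + 61**2 + 171*61) = (6 - 33488) + (-48152 + 3721 + 10431) = -33482 - 34000 = -67482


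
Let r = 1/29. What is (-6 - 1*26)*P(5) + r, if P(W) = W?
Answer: -4639/29 ≈ -159.97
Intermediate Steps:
r = 1/29 ≈ 0.034483
(-6 - 1*26)*P(5) + r = (-6 - 1*26)*5 + 1/29 = (-6 - 26)*5 + 1/29 = -32*5 + 1/29 = -160 + 1/29 = -4639/29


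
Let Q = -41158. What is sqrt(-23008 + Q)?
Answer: I*sqrt(64166) ≈ 253.31*I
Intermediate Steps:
sqrt(-23008 + Q) = sqrt(-23008 - 41158) = sqrt(-64166) = I*sqrt(64166)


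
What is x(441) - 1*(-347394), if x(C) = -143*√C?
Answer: 344391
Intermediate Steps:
x(441) - 1*(-347394) = -143*√441 - 1*(-347394) = -143*21 + 347394 = -3003 + 347394 = 344391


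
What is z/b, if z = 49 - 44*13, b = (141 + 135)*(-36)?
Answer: 523/9936 ≈ 0.052637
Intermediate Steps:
b = -9936 (b = 276*(-36) = -9936)
z = -523 (z = 49 - 572 = -523)
z/b = -523/(-9936) = -523*(-1/9936) = 523/9936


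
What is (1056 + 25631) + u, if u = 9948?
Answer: 36635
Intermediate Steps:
(1056 + 25631) + u = (1056 + 25631) + 9948 = 26687 + 9948 = 36635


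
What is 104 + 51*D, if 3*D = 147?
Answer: 2603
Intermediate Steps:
D = 49 (D = (1/3)*147 = 49)
104 + 51*D = 104 + 51*49 = 104 + 2499 = 2603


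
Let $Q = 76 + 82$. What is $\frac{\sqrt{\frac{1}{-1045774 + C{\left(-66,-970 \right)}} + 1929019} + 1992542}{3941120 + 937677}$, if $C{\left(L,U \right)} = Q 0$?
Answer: $\frac{1992542}{4878797} + \frac{\sqrt{2109658625978480670}}{5102119053878} \approx 0.40869$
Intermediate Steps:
$Q = 158$
$C{\left(L,U \right)} = 0$ ($C{\left(L,U \right)} = 158 \cdot 0 = 0$)
$\frac{\sqrt{\frac{1}{-1045774 + C{\left(-66,-970 \right)}} + 1929019} + 1992542}{3941120 + 937677} = \frac{\sqrt{\frac{1}{-1045774 + 0} + 1929019} + 1992542}{3941120 + 937677} = \frac{\sqrt{\frac{1}{-1045774} + 1929019} + 1992542}{4878797} = \left(\sqrt{- \frac{1}{1045774} + 1929019} + 1992542\right) \frac{1}{4878797} = \left(\sqrt{\frac{2017317915705}{1045774}} + 1992542\right) \frac{1}{4878797} = \left(\frac{\sqrt{2109658625978480670}}{1045774} + 1992542\right) \frac{1}{4878797} = \left(1992542 + \frac{\sqrt{2109658625978480670}}{1045774}\right) \frac{1}{4878797} = \frac{1992542}{4878797} + \frac{\sqrt{2109658625978480670}}{5102119053878}$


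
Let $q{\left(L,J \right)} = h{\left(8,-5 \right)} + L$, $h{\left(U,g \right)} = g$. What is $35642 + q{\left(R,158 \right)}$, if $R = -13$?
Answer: $35624$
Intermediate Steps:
$q{\left(L,J \right)} = -5 + L$
$35642 + q{\left(R,158 \right)} = 35642 - 18 = 35624$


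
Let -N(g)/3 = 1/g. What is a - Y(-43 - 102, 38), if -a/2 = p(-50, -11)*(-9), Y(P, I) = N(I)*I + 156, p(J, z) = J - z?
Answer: -855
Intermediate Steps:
N(g) = -3/g
Y(P, I) = 153 (Y(P, I) = (-3/I)*I + 156 = -3 + 156 = 153)
a = -702 (a = -2*(-50 - 1*(-11))*(-9) = -2*(-50 + 11)*(-9) = -(-78)*(-9) = -2*351 = -702)
a - Y(-43 - 102, 38) = -702 - 1*153 = -702 - 153 = -855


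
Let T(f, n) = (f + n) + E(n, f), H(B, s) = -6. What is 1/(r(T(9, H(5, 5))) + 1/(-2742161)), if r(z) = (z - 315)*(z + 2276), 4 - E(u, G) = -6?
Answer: -2742161/1895595571759 ≈ -1.4466e-6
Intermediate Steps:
E(u, G) = 10 (E(u, G) = 4 - 1*(-6) = 4 + 6 = 10)
T(f, n) = 10 + f + n (T(f, n) = (f + n) + 10 = 10 + f + n)
r(z) = (-315 + z)*(2276 + z)
1/(r(T(9, H(5, 5))) + 1/(-2742161)) = 1/((-716940 + (10 + 9 - 6)² + 1961*(10 + 9 - 6)) + 1/(-2742161)) = 1/((-716940 + 13² + 1961*13) - 1/2742161) = 1/((-716940 + 169 + 25493) - 1/2742161) = 1/(-691278 - 1/2742161) = 1/(-1895595571759/2742161) = -2742161/1895595571759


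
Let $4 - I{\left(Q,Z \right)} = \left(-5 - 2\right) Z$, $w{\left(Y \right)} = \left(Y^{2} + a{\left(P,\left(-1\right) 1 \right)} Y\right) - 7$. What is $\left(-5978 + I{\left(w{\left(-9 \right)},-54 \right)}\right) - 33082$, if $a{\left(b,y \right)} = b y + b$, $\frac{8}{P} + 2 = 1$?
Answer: $-39434$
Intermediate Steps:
$P = -8$ ($P = \frac{8}{-2 + 1} = \frac{8}{-1} = 8 \left(-1\right) = -8$)
$a{\left(b,y \right)} = b + b y$
$w{\left(Y \right)} = -7 + Y^{2}$ ($w{\left(Y \right)} = \left(Y^{2} + - 8 \left(1 - 1\right) Y\right) - 7 = \left(Y^{2} + \left(-8\right) 0 Y\right) - 7 = \left(Y^{2} + 0 Y\right) - 7 = \left(Y^{2} + 0\right) - 7 = Y^{2} - 7 = -7 + Y^{2}$)
$I{\left(Q,Z \right)} = 4 + 7 Z$ ($I{\left(Q,Z \right)} = 4 - \left(-5 - 2\right) Z = 4 - - 7 Z = 4 + 7 Z$)
$\left(-5978 + I{\left(w{\left(-9 \right)},-54 \right)}\right) - 33082 = \left(-5978 + \left(4 + 7 \left(-54\right)\right)\right) - 33082 = \left(-5978 + \left(4 - 378\right)\right) - 33082 = \left(-5978 - 374\right) - 33082 = -6352 - 33082 = -39434$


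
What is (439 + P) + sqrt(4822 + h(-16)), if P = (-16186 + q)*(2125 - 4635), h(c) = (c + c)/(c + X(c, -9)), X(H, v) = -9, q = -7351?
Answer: 59078309 + 3*sqrt(13398)/5 ≈ 5.9078e+7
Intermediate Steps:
h(c) = 2*c/(-9 + c) (h(c) = (c + c)/(c - 9) = (2*c)/(-9 + c) = 2*c/(-9 + c))
P = 59077870 (P = (-16186 - 7351)*(2125 - 4635) = -23537*(-2510) = 59077870)
(439 + P) + sqrt(4822 + h(-16)) = (439 + 59077870) + sqrt(4822 + 2*(-16)/(-9 - 16)) = 59078309 + sqrt(4822 + 2*(-16)/(-25)) = 59078309 + sqrt(4822 + 2*(-16)*(-1/25)) = 59078309 + sqrt(4822 + 32/25) = 59078309 + sqrt(120582/25) = 59078309 + 3*sqrt(13398)/5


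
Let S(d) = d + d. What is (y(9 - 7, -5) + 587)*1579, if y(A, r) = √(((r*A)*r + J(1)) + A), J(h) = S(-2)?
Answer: 926873 + 6316*√3 ≈ 9.3781e+5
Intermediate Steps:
S(d) = 2*d
J(h) = -4 (J(h) = 2*(-2) = -4)
y(A, r) = √(-4 + A + A*r²) (y(A, r) = √(((r*A)*r - 4) + A) = √(((A*r)*r - 4) + A) = √((A*r² - 4) + A) = √((-4 + A*r²) + A) = √(-4 + A + A*r²))
(y(9 - 7, -5) + 587)*1579 = (√(-4 + (9 - 7) + (9 - 7)*(-5)²) + 587)*1579 = (√(-4 + 2 + 2*25) + 587)*1579 = (√(-4 + 2 + 50) + 587)*1579 = (√48 + 587)*1579 = (4*√3 + 587)*1579 = (587 + 4*√3)*1579 = 926873 + 6316*√3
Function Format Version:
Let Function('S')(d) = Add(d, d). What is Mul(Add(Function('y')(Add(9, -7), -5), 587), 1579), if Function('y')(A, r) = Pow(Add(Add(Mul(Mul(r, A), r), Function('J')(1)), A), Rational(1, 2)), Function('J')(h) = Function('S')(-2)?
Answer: Add(926873, Mul(6316, Pow(3, Rational(1, 2)))) ≈ 9.3781e+5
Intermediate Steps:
Function('S')(d) = Mul(2, d)
Function('J')(h) = -4 (Function('J')(h) = Mul(2, -2) = -4)
Function('y')(A, r) = Pow(Add(-4, A, Mul(A, Pow(r, 2))), Rational(1, 2)) (Function('y')(A, r) = Pow(Add(Add(Mul(Mul(r, A), r), -4), A), Rational(1, 2)) = Pow(Add(Add(Mul(Mul(A, r), r), -4), A), Rational(1, 2)) = Pow(Add(Add(Mul(A, Pow(r, 2)), -4), A), Rational(1, 2)) = Pow(Add(Add(-4, Mul(A, Pow(r, 2))), A), Rational(1, 2)) = Pow(Add(-4, A, Mul(A, Pow(r, 2))), Rational(1, 2)))
Mul(Add(Function('y')(Add(9, -7), -5), 587), 1579) = Mul(Add(Pow(Add(-4, Add(9, -7), Mul(Add(9, -7), Pow(-5, 2))), Rational(1, 2)), 587), 1579) = Mul(Add(Pow(Add(-4, 2, Mul(2, 25)), Rational(1, 2)), 587), 1579) = Mul(Add(Pow(Add(-4, 2, 50), Rational(1, 2)), 587), 1579) = Mul(Add(Pow(48, Rational(1, 2)), 587), 1579) = Mul(Add(Mul(4, Pow(3, Rational(1, 2))), 587), 1579) = Mul(Add(587, Mul(4, Pow(3, Rational(1, 2)))), 1579) = Add(926873, Mul(6316, Pow(3, Rational(1, 2))))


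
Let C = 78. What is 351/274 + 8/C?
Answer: 14785/10686 ≈ 1.3836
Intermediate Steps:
351/274 + 8/C = 351/274 + 8/78 = 351*(1/274) + 8*(1/78) = 351/274 + 4/39 = 14785/10686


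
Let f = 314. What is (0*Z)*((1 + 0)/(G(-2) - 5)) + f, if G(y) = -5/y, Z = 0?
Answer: 314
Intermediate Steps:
(0*Z)*((1 + 0)/(G(-2) - 5)) + f = (0*0)*((1 + 0)/(-5/(-2) - 5)) + 314 = 0*(1/(-5*(-½) - 5)) + 314 = 0*(1/(5/2 - 5)) + 314 = 0*(1/(-5/2)) + 314 = 0*(1*(-⅖)) + 314 = 0*(-⅖) + 314 = 0 + 314 = 314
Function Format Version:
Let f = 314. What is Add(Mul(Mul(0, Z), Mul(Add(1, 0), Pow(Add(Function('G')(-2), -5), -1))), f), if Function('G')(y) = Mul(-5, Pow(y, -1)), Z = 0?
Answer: 314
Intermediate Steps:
Add(Mul(Mul(0, Z), Mul(Add(1, 0), Pow(Add(Function('G')(-2), -5), -1))), f) = Add(Mul(Mul(0, 0), Mul(Add(1, 0), Pow(Add(Mul(-5, Pow(-2, -1)), -5), -1))), 314) = Add(Mul(0, Mul(1, Pow(Add(Mul(-5, Rational(-1, 2)), -5), -1))), 314) = Add(Mul(0, Mul(1, Pow(Add(Rational(5, 2), -5), -1))), 314) = Add(Mul(0, Mul(1, Pow(Rational(-5, 2), -1))), 314) = Add(Mul(0, Mul(1, Rational(-2, 5))), 314) = Add(Mul(0, Rational(-2, 5)), 314) = Add(0, 314) = 314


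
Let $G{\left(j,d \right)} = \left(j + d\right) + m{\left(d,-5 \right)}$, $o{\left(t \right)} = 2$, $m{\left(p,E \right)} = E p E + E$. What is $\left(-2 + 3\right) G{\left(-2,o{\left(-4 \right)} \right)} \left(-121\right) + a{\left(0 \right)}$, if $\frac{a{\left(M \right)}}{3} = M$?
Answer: $-5445$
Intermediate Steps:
$m{\left(p,E \right)} = E + p E^{2}$ ($m{\left(p,E \right)} = p E^{2} + E = E + p E^{2}$)
$a{\left(M \right)} = 3 M$
$G{\left(j,d \right)} = -5 + j + 26 d$ ($G{\left(j,d \right)} = \left(j + d\right) - 5 \left(1 - 5 d\right) = \left(d + j\right) + \left(-5 + 25 d\right) = -5 + j + 26 d$)
$\left(-2 + 3\right) G{\left(-2,o{\left(-4 \right)} \right)} \left(-121\right) + a{\left(0 \right)} = \left(-2 + 3\right) \left(-5 - 2 + 26 \cdot 2\right) \left(-121\right) + 3 \cdot 0 = 1 \left(-5 - 2 + 52\right) \left(-121\right) + 0 = 1 \cdot 45 \left(-121\right) + 0 = 45 \left(-121\right) + 0 = -5445 + 0 = -5445$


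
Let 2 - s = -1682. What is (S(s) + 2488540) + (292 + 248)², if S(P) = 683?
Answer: 2780823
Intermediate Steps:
s = 1684 (s = 2 - 1*(-1682) = 2 + 1682 = 1684)
(S(s) + 2488540) + (292 + 248)² = (683 + 2488540) + (292 + 248)² = 2489223 + 540² = 2489223 + 291600 = 2780823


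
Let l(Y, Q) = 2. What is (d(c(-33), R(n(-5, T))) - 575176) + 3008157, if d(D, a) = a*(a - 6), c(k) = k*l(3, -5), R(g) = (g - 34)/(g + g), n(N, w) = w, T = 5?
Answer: 243300681/100 ≈ 2.4330e+6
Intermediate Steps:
R(g) = (-34 + g)/(2*g) (R(g) = (-34 + g)/((2*g)) = (-34 + g)*(1/(2*g)) = (-34 + g)/(2*g))
c(k) = 2*k (c(k) = k*2 = 2*k)
d(D, a) = a*(-6 + a)
(d(c(-33), R(n(-5, T))) - 575176) + 3008157 = (((½)*(-34 + 5)/5)*(-6 + (½)*(-34 + 5)/5) - 575176) + 3008157 = (((½)*(⅕)*(-29))*(-6 + (½)*(⅕)*(-29)) - 575176) + 3008157 = (-29*(-6 - 29/10)/10 - 575176) + 3008157 = (-29/10*(-89/10) - 575176) + 3008157 = (2581/100 - 575176) + 3008157 = -57515019/100 + 3008157 = 243300681/100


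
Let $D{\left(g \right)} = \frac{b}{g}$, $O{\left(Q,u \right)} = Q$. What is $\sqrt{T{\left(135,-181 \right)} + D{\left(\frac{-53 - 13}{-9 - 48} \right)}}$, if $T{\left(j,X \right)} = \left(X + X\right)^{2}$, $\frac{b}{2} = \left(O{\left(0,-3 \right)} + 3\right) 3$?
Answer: $\frac{\sqrt{15858205}}{11} \approx 362.02$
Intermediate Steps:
$b = 18$ ($b = 2 \left(0 + 3\right) 3 = 2 \cdot 3 \cdot 3 = 2 \cdot 9 = 18$)
$T{\left(j,X \right)} = 4 X^{2}$ ($T{\left(j,X \right)} = \left(2 X\right)^{2} = 4 X^{2}$)
$D{\left(g \right)} = \frac{18}{g}$
$\sqrt{T{\left(135,-181 \right)} + D{\left(\frac{-53 - 13}{-9 - 48} \right)}} = \sqrt{4 \left(-181\right)^{2} + \frac{18}{\left(-53 - 13\right) \frac{1}{-9 - 48}}} = \sqrt{4 \cdot 32761 + \frac{18}{\left(-66\right) \frac{1}{-57}}} = \sqrt{131044 + \frac{18}{\left(-66\right) \left(- \frac{1}{57}\right)}} = \sqrt{131044 + \frac{18}{\frac{22}{19}}} = \sqrt{131044 + 18 \cdot \frac{19}{22}} = \sqrt{131044 + \frac{171}{11}} = \sqrt{\frac{1441655}{11}} = \frac{\sqrt{15858205}}{11}$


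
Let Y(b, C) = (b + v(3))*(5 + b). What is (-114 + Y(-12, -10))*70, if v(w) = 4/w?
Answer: -8260/3 ≈ -2753.3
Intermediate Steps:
Y(b, C) = (5 + b)*(4/3 + b) (Y(b, C) = (b + 4/3)*(5 + b) = (4/3 + b)*(5 + b) = (5 + b)*(4/3 + b))
(-114 + Y(-12, -10))*70 = (-114 + (20/3 + (-12)**2 + (19/3)*(-12)))*70 = (-114 + (20/3 + 144 - 76))*70 = (-114 + 224/3)*70 = -118/3*70 = -8260/3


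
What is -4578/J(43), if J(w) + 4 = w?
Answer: -1526/13 ≈ -117.38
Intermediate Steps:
J(w) = -4 + w
-4578/J(43) = -4578/(-4 + 43) = -4578/39 = -4578*1/39 = -1526/13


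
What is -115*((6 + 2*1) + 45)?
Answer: -6095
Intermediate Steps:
-115*((6 + 2*1) + 45) = -115*((6 + 2) + 45) = -115*(8 + 45) = -115*53 = -6095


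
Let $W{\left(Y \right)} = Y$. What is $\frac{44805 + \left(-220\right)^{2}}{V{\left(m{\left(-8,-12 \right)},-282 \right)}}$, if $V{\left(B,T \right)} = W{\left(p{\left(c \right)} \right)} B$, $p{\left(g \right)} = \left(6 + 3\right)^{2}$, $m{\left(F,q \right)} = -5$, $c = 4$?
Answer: $- \frac{18641}{81} \approx -230.14$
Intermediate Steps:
$p{\left(g \right)} = 81$ ($p{\left(g \right)} = 9^{2} = 81$)
$V{\left(B,T \right)} = 81 B$
$\frac{44805 + \left(-220\right)^{2}}{V{\left(m{\left(-8,-12 \right)},-282 \right)}} = \frac{44805 + \left(-220\right)^{2}}{81 \left(-5\right)} = \frac{44805 + 48400}{-405} = 93205 \left(- \frac{1}{405}\right) = - \frac{18641}{81}$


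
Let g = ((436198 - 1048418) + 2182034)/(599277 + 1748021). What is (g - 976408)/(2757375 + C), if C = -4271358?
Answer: 1145959487885/1776884633967 ≈ 0.64493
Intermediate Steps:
g = 784907/1173649 (g = (-612220 + 2182034)/2347298 = 1569814*(1/2347298) = 784907/1173649 ≈ 0.66877)
(g - 976408)/(2757375 + C) = (784907/1173649 - 976408)/(2757375 - 4271358) = -1145959487885/1173649/(-1513983) = -1145959487885/1173649*(-1/1513983) = 1145959487885/1776884633967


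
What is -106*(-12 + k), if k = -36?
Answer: 5088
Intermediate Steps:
-106*(-12 + k) = -106*(-12 - 36) = -106*(-48) = 5088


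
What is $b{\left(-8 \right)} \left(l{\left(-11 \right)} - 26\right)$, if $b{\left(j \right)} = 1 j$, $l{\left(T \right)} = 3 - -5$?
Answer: $144$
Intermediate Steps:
$l{\left(T \right)} = 8$ ($l{\left(T \right)} = 3 + 5 = 8$)
$b{\left(j \right)} = j$
$b{\left(-8 \right)} \left(l{\left(-11 \right)} - 26\right) = - 8 \left(8 - 26\right) = \left(-8\right) \left(-18\right) = 144$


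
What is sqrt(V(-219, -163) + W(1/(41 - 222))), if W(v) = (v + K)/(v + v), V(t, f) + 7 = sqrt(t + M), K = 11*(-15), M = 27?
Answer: sqrt(14926 + 8*I*sqrt(3)) ≈ 122.17 + 0.0567*I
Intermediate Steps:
K = -165
V(t, f) = -7 + sqrt(27 + t) (V(t, f) = -7 + sqrt(t + 27) = -7 + sqrt(27 + t))
W(v) = (-165 + v)/(2*v) (W(v) = (v - 165)/(v + v) = (-165 + v)/((2*v)) = (-165 + v)*(1/(2*v)) = (-165 + v)/(2*v))
sqrt(V(-219, -163) + W(1/(41 - 222))) = sqrt((-7 + sqrt(27 - 219)) + (-165 + 1/(41 - 222))/(2*(1/(41 - 222)))) = sqrt((-7 + sqrt(-192)) + (-165 + 1/(-181))/(2*(1/(-181)))) = sqrt((-7 + 8*I*sqrt(3)) + (-165 - 1/181)/(2*(-1/181))) = sqrt((-7 + 8*I*sqrt(3)) + (1/2)*(-181)*(-29866/181)) = sqrt((-7 + 8*I*sqrt(3)) + 14933) = sqrt(14926 + 8*I*sqrt(3))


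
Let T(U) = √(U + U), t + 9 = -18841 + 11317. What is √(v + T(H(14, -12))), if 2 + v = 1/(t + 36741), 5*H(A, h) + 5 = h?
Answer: √(-10663658250 + 1066384080*I*√170)/73020 ≈ 0.80198 + 1.6258*I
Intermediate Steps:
t = -7533 (t = -9 + (-18841 + 11317) = -9 - 7524 = -7533)
H(A, h) = -1 + h/5
T(U) = √2*√U (T(U) = √(2*U) = √2*√U)
v = -58415/29208 (v = -2 + 1/(-7533 + 36741) = -2 + 1/29208 = -58415/29208 ≈ -2.0000)
√(v + T(H(14, -12))) = √(-58415/29208 + √2*√(-1 + (⅕)*(-12))) = √(-58415/29208 + √2*√(-1 - 12/5)) = √(-58415/29208 + √2*√(-17/5)) = √(-58415/29208 + √2*(I*√85/5)) = √(-58415/29208 + I*√170/5)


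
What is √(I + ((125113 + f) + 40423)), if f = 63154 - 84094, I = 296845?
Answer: 21*√1001 ≈ 664.41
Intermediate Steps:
f = -20940
√(I + ((125113 + f) + 40423)) = √(296845 + ((125113 - 20940) + 40423)) = √(296845 + (104173 + 40423)) = √(296845 + 144596) = √441441 = 21*√1001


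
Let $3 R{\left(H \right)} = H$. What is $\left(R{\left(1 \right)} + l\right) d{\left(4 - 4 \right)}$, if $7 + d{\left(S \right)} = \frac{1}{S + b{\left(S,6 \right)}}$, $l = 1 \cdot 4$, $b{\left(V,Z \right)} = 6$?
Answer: $- \frac{533}{18} \approx -29.611$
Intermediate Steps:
$R{\left(H \right)} = \frac{H}{3}$
$l = 4$
$d{\left(S \right)} = -7 + \frac{1}{6 + S}$ ($d{\left(S \right)} = -7 + \frac{1}{S + 6} = -7 + \frac{1}{6 + S}$)
$\left(R{\left(1 \right)} + l\right) d{\left(4 - 4 \right)} = \left(\frac{1}{3} \cdot 1 + 4\right) \frac{-41 - 7 \left(4 - 4\right)}{6 + \left(4 - 4\right)} = \left(\frac{1}{3} + 4\right) \frac{-41 - 0}{6 + 0} = \frac{13 \frac{-41 + 0}{6}}{3} = \frac{13 \cdot \frac{1}{6} \left(-41\right)}{3} = \frac{13}{3} \left(- \frac{41}{6}\right) = - \frac{533}{18}$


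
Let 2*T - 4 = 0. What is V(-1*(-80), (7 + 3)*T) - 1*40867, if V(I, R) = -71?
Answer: -40938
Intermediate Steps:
T = 2 (T = 2 + (½)*0 = 2 + 0 = 2)
V(-1*(-80), (7 + 3)*T) - 1*40867 = -71 - 1*40867 = -71 - 40867 = -40938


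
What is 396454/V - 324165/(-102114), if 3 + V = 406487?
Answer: 7177141234/1729487799 ≈ 4.1499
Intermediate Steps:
V = 406484 (V = -3 + 406487 = 406484)
396454/V - 324165/(-102114) = 396454/406484 - 324165/(-102114) = 396454*(1/406484) - 324165*(-1/102114) = 198227/203242 + 108055/34038 = 7177141234/1729487799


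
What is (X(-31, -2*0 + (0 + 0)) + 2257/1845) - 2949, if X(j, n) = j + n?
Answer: -5495843/1845 ≈ -2978.8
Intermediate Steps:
(X(-31, -2*0 + (0 + 0)) + 2257/1845) - 2949 = ((-31 + (-2*0 + (0 + 0))) + 2257/1845) - 2949 = ((-31 + (0 + 0)) + 2257*(1/1845)) - 2949 = ((-31 + 0) + 2257/1845) - 2949 = (-31 + 2257/1845) - 2949 = -54938/1845 - 2949 = -5495843/1845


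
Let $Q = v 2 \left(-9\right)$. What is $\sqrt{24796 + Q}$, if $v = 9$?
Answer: $\sqrt{24634} \approx 156.95$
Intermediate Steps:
$Q = -162$ ($Q = 9 \cdot 2 \left(-9\right) = 18 \left(-9\right) = -162$)
$\sqrt{24796 + Q} = \sqrt{24796 - 162} = \sqrt{24634}$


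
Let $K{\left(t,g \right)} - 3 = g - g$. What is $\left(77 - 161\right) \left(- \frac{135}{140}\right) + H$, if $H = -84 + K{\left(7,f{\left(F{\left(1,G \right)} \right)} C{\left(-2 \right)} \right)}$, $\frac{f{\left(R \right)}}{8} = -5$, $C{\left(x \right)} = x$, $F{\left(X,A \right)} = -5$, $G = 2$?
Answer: $0$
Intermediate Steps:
$f{\left(R \right)} = -40$ ($f{\left(R \right)} = 8 \left(-5\right) = -40$)
$K{\left(t,g \right)} = 3$ ($K{\left(t,g \right)} = 3 + \left(g - g\right) = 3 + 0 = 3$)
$H = -81$ ($H = -84 + 3 = -81$)
$\left(77 - 161\right) \left(- \frac{135}{140}\right) + H = \left(77 - 161\right) \left(- \frac{135}{140}\right) - 81 = \left(77 - 161\right) \left(\left(-135\right) \frac{1}{140}\right) - 81 = \left(-84\right) \left(- \frac{27}{28}\right) - 81 = 81 - 81 = 0$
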